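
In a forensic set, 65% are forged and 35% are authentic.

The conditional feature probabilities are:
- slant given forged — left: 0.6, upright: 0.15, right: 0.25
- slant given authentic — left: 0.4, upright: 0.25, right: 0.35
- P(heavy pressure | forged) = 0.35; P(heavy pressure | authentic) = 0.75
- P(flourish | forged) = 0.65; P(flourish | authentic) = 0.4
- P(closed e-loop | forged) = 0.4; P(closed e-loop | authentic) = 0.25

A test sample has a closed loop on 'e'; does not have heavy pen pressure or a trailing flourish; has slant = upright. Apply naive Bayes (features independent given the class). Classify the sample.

forged

forged: 0.65 × 0.15 × (1−0.35) × (1−0.65) × 0.4 = 0.0088725
authentic: 0.35 × 0.25 × (1−0.75) × (1−0.4) × 0.25 = 0.00328125
Highest score → forged.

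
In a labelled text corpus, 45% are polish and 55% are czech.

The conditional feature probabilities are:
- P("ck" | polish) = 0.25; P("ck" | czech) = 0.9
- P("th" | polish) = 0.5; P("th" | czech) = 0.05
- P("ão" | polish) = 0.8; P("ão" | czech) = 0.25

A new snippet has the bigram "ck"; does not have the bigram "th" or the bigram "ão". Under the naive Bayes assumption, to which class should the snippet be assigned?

polish: 0.45 × 0.25 × (1−0.5) × (1−0.8) = 0.01125
czech: 0.55 × 0.9 × (1−0.05) × (1−0.25) = 0.3526875
Highest score → czech.

czech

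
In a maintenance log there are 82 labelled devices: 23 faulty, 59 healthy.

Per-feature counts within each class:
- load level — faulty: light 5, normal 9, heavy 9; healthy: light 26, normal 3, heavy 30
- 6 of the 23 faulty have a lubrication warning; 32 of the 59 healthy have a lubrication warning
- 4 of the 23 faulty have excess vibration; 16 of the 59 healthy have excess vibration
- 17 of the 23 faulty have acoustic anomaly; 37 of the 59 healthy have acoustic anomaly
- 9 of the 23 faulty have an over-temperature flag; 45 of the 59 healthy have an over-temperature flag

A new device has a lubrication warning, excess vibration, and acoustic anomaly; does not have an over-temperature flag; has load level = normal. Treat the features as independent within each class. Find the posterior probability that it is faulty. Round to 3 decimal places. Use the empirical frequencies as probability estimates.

0.737

faulty: (23/82) × (9/23) × (6/23) × (4/23) × (17/23) × (14/23) ≈ 0.0022403
healthy: (59/82) × (3/59) × (32/59) × (16/59) × (37/59) × (14/59) ≈ 0.000800754
P(faulty | x) = 0.0022403 / 0.003041054 ≈ 0.737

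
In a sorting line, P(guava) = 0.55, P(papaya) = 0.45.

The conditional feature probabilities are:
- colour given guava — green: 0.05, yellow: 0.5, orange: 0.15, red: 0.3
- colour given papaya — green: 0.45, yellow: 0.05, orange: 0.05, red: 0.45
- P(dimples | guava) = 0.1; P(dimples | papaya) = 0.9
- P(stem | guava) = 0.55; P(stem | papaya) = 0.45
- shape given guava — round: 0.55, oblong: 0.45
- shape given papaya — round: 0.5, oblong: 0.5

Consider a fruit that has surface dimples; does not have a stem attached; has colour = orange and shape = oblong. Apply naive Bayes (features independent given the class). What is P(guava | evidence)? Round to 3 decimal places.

guava: 0.55 × 0.15 × 0.1 × (1−0.55) × 0.45 = 0.001670625
papaya: 0.45 × 0.05 × 0.9 × (1−0.45) × 0.5 = 0.00556875
P(guava | x) = 0.001670625 / 0.007239375 ≈ 0.231

0.231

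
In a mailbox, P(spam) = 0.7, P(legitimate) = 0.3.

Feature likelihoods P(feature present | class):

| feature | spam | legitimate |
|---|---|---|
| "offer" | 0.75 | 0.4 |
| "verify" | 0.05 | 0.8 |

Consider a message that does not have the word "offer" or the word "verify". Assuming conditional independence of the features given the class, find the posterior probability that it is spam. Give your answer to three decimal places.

spam: 0.7 × (1−0.75) × (1−0.05) = 0.16625
legitimate: 0.3 × (1−0.4) × (1−0.8) = 0.036
P(spam | x) = 0.16625 / 0.20225 ≈ 0.822

0.822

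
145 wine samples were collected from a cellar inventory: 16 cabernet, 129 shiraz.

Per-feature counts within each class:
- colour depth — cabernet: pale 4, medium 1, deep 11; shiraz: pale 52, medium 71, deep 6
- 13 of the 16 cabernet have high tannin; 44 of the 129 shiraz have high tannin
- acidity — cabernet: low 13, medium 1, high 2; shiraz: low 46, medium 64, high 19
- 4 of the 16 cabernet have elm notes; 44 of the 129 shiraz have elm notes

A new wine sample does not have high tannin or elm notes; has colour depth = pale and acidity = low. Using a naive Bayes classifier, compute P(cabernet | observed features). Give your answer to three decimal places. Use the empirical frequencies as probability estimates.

0.054

cabernet: (16/145) × (4/16) × (3/16) × (13/16) × (12/16) ≈ 0.00315194
shiraz: (129/145) × (52/129) × (85/129) × (46/129) × (85/129) ≈ 0.0555216
P(cabernet | x) = 0.00315194 / 0.05867354 ≈ 0.054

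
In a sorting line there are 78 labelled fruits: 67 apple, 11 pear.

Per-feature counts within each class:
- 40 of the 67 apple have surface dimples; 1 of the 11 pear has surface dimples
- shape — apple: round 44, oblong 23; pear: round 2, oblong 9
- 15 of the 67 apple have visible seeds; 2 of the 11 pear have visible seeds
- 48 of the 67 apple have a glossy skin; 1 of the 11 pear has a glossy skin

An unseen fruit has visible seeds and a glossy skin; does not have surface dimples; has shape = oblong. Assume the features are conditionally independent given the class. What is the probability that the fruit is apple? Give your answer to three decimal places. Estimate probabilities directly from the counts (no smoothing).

apple: (67/78) × (27/67) × (23/67) × (15/67) × (48/67) ≈ 0.0190592
pear: (11/78) × (10/11) × (9/11) × (2/11) × (1/11) ≈ 0.0017338
P(apple | x) = 0.0190592 / 0.020793 ≈ 0.917

0.917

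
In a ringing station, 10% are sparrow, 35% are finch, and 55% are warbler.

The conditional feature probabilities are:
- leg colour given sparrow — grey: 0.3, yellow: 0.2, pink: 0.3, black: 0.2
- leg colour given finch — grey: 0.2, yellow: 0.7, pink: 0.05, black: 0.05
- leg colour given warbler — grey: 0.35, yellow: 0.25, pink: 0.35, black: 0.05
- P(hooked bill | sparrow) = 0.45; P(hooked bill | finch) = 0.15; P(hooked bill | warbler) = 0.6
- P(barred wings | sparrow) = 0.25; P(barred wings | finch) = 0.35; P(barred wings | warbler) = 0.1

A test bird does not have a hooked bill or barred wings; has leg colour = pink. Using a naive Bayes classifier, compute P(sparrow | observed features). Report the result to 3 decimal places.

0.135

sparrow: 0.1 × 0.3 × (1−0.45) × (1−0.25) = 0.012375
finch: 0.35 × 0.05 × (1−0.15) × (1−0.35) = 0.00966875
warbler: 0.55 × 0.35 × (1−0.6) × (1−0.1) = 0.0693
P(sparrow | x) = 0.012375 / 0.09134375 ≈ 0.135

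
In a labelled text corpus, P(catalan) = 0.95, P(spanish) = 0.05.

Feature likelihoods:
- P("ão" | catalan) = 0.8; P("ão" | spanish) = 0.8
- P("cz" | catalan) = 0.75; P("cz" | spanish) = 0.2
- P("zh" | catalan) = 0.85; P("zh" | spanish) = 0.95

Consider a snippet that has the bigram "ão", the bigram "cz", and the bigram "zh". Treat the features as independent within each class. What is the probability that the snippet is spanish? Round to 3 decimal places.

0.015

catalan: 0.95 × 0.8 × 0.75 × 0.85 = 0.4845
spanish: 0.05 × 0.8 × 0.2 × 0.95 = 0.0076
P(spanish | x) = 0.0076 / 0.4921 ≈ 0.015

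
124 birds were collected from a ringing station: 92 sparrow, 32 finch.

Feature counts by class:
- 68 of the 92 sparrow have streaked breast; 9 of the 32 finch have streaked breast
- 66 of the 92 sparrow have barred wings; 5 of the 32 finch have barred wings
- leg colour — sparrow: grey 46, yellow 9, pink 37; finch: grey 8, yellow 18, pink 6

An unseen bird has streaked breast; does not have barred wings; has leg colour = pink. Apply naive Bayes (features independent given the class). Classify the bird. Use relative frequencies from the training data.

sparrow

sparrow: (92/124) × (68/92) × (26/92) × (37/92) ≈ 0.0623285
finch: (32/124) × (9/32) × (27/32) × (6/32) ≈ 0.0114825
Highest score → sparrow.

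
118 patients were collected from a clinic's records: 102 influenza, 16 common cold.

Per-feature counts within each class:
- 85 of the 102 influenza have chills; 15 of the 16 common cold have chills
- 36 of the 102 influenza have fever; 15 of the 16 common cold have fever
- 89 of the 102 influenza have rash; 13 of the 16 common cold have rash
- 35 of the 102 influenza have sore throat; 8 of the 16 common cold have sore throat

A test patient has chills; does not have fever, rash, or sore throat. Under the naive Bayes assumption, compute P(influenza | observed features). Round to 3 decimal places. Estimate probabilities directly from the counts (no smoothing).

0.981

influenza: (102/118) × (85/102) × (66/102) × (13/102) × (67/102) ≈ 0.039021
common cold: (16/118) × (15/16) × (1/16) × (3/16) × (8/16) ≈ 0.000744836
P(influenza | x) = 0.039021 / 0.039765836 ≈ 0.981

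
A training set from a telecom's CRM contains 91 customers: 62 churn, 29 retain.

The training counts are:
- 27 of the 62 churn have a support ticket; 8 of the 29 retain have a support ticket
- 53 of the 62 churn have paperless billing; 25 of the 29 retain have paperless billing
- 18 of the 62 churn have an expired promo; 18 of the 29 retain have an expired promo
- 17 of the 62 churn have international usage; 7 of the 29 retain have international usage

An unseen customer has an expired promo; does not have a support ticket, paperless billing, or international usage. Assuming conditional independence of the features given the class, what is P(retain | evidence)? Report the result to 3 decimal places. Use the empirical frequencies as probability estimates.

churn: (62/91) × (35/62) × (9/62) × (18/62) × (45/62) ≈ 0.0117647
retain: (29/91) × (21/29) × (4/29) × (18/29) × (22/29) ≈ 0.0149878
P(retain | x) = 0.0149878 / 0.0267525 ≈ 0.560

0.560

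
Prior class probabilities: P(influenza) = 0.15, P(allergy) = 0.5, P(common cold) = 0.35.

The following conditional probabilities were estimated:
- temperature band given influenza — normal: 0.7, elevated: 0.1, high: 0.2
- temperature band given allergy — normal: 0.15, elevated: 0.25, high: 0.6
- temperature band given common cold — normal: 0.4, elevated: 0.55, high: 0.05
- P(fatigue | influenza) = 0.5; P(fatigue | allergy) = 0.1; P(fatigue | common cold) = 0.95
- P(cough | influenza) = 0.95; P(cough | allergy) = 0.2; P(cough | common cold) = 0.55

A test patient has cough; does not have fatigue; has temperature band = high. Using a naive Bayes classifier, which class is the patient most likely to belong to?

allergy

influenza: 0.15 × 0.2 × (1−0.5) × 0.95 = 0.01425
allergy: 0.5 × 0.6 × (1−0.1) × 0.2 = 0.054
common cold: 0.35 × 0.05 × (1−0.95) × 0.55 = 0.00048125
Highest score → allergy.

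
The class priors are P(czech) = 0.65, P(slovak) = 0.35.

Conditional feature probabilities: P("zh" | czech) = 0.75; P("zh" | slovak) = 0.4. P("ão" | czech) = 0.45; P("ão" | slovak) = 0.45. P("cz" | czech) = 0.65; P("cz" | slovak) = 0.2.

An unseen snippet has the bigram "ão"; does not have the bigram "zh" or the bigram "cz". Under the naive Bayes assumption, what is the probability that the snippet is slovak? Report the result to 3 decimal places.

czech: 0.65 × (1−0.75) × 0.45 × (1−0.65) = 0.02559375
slovak: 0.35 × (1−0.4) × 0.45 × (1−0.2) = 0.0756
P(slovak | x) = 0.0756 / 0.10119375 ≈ 0.747

0.747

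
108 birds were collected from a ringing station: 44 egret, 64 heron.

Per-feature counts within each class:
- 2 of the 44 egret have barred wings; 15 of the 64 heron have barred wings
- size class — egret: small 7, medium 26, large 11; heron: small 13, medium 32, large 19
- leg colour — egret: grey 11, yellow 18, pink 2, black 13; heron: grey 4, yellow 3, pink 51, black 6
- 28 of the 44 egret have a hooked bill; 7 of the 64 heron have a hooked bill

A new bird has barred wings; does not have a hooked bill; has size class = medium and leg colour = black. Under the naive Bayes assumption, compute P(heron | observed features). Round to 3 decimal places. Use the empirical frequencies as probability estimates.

egret: (44/108) × (2/44) × (26/44) × (13/44) × (16/44) ≈ 0.00117567
heron: (64/108) × (15/64) × (32/64) × (6/64) × (57/64) = 0.00579833984375
P(heron | x) = 0.00579833984375 / 0.00697400984375 ≈ 0.831

0.831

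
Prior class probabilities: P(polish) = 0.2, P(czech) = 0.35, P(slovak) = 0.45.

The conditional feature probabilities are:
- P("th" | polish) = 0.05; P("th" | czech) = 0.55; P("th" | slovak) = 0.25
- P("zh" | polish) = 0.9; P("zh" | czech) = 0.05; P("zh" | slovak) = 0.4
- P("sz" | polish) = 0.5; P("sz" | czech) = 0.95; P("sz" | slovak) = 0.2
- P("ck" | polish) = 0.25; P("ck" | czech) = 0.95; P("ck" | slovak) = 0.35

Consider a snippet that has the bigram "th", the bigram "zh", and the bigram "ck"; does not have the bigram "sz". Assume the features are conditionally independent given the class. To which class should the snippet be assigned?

polish: 0.2 × 0.05 × 0.9 × (1−0.5) × 0.25 = 0.001125
czech: 0.35 × 0.55 × 0.05 × (1−0.95) × 0.95 = 0.0004571875
slovak: 0.45 × 0.25 × 0.4 × (1−0.2) × 0.35 = 0.0126
Highest score → slovak.

slovak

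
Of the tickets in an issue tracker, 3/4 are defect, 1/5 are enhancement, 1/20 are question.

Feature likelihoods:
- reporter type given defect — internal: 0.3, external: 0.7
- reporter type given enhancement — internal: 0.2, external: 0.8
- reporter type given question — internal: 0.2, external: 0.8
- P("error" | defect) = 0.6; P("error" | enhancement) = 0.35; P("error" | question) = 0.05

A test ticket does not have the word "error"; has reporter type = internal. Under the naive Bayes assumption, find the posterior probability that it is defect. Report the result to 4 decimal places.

0.7171

defect: 0.75 × 0.3 × (1−0.6) = 0.09
enhancement: 0.2 × 0.2 × (1−0.35) = 0.026
question: 0.05 × 0.2 × (1−0.05) = 0.0095
P(defect | x) = 0.09 / 0.1255 ≈ 0.7171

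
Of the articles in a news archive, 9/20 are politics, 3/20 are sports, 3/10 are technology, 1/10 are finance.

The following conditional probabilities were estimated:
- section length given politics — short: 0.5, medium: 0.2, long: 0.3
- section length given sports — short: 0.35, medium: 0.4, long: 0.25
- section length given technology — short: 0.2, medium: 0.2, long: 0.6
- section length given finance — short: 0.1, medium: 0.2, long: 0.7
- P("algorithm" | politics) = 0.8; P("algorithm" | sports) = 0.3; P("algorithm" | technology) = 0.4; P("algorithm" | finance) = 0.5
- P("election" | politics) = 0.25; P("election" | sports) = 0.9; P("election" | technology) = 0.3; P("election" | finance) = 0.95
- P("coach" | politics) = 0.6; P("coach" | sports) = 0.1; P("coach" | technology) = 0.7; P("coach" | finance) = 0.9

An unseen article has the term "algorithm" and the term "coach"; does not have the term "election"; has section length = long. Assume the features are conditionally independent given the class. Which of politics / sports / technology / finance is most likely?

politics

politics: 0.45 × 0.3 × 0.8 × (1−0.25) × 0.6 = 0.0486
sports: 0.15 × 0.25 × 0.3 × (1−0.9) × 0.1 = 0.0001125
technology: 0.3 × 0.6 × 0.4 × (1−0.3) × 0.7 = 0.03528
finance: 0.1 × 0.7 × 0.5 × (1−0.95) × 0.9 = 0.001575
Highest score → politics.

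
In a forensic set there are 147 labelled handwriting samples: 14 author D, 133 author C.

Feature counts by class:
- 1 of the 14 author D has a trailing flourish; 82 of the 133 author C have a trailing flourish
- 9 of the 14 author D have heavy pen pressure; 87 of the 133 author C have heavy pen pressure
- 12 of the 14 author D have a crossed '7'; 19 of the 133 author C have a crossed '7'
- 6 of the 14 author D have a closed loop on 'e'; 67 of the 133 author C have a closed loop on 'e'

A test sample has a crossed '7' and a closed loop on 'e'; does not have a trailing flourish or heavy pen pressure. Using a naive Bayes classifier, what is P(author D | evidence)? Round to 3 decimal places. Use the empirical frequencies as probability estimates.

author D: (14/147) × (13/14) × (5/14) × (12/14) × (6/14) ≈ 0.0116023
author C: (133/147) × (51/133) × (46/133) × (19/133) × (67/133) ≈ 0.00863543
P(author D | x) = 0.0116023 / 0.02023773 ≈ 0.573

0.573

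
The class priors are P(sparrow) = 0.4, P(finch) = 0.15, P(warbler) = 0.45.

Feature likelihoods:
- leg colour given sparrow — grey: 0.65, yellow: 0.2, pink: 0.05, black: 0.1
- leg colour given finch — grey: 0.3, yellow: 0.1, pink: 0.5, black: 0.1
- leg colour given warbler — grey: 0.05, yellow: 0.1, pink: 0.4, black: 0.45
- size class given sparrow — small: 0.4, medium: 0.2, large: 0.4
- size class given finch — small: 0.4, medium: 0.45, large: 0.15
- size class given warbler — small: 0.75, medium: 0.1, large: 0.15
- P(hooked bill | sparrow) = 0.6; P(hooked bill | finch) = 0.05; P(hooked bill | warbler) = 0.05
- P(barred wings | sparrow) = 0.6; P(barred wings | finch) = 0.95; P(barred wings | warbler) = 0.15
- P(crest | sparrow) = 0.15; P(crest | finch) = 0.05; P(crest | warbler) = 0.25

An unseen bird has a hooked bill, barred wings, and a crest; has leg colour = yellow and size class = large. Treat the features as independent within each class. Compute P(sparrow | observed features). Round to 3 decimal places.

0.990

sparrow: 0.4 × 0.2 × 0.4 × 0.6 × 0.6 × 0.15 = 0.001728
finch: 0.15 × 0.1 × 0.15 × 0.05 × 0.95 × 0.05 = 0.00000534375
warbler: 0.45 × 0.1 × 0.15 × 0.05 × 0.15 × 0.25 = 0.00001265625
P(sparrow | x) = 0.001728 / 0.001746 ≈ 0.990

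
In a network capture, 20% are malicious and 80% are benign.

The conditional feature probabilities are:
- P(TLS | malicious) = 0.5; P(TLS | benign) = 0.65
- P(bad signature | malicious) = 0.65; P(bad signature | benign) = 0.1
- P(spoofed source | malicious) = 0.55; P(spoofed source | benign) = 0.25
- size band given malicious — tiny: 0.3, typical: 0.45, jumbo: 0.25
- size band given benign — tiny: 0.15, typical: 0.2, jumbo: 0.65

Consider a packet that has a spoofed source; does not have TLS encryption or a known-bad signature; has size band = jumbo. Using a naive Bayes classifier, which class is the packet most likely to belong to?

benign

malicious: 0.2 × (1−0.5) × (1−0.65) × 0.55 × 0.25 = 0.0048125
benign: 0.8 × (1−0.65) × (1−0.1) × 0.25 × 0.65 = 0.04095
Highest score → benign.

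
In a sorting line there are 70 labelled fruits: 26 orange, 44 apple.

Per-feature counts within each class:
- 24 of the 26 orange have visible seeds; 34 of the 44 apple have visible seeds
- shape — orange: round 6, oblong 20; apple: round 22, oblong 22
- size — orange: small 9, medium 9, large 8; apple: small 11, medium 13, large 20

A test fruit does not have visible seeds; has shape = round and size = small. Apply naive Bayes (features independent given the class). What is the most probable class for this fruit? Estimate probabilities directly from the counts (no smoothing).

orange: (26/70) × (2/26) × (6/26) × (9/26) ≈ 0.00228233
apple: (44/70) × (10/44) × (22/44) × (11/44) ≈ 0.0178571
Highest score → apple.

apple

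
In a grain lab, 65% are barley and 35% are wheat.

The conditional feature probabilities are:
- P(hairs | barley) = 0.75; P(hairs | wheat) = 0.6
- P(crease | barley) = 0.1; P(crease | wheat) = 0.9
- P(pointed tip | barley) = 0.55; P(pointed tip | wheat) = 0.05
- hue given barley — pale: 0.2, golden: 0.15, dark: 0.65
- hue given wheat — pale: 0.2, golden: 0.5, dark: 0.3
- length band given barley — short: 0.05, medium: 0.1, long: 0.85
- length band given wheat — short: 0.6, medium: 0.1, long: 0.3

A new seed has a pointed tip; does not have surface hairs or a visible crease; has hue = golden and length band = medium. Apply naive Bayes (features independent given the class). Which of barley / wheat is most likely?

barley

barley: 0.65 × (1−0.75) × (1−0.1) × 0.55 × 0.15 × 0.1 = 0.0012065625
wheat: 0.35 × (1−0.6) × (1−0.9) × 0.05 × 0.5 × 0.1 = 0.000035
Highest score → barley.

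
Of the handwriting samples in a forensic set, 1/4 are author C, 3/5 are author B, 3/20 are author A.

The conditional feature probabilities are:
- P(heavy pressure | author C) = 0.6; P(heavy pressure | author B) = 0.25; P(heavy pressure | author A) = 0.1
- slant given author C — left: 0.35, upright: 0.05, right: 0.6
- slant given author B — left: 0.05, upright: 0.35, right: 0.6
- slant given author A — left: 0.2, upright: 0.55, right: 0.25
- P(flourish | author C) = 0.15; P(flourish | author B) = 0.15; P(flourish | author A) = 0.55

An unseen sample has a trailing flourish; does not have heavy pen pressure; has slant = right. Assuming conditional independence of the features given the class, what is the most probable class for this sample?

author C: 0.25 × (1−0.6) × 0.6 × 0.15 = 0.009
author B: 0.6 × (1−0.25) × 0.6 × 0.15 = 0.0405
author A: 0.15 × (1−0.1) × 0.25 × 0.55 = 0.0185625
Highest score → author B.

author B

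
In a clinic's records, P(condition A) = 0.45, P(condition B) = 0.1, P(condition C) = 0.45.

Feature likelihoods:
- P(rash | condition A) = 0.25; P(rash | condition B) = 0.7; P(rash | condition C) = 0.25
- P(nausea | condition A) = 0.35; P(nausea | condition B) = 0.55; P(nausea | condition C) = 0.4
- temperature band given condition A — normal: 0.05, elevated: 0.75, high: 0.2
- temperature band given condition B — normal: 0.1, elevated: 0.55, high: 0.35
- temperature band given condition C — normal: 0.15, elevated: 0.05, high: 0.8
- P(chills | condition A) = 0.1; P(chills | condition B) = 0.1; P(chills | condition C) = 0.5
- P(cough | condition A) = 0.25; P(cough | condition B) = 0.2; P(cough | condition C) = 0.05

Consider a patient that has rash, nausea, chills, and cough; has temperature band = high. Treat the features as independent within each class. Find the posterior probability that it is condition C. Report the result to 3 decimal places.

condition A: 0.45 × 0.25 × 0.35 × 0.2 × 0.1 × 0.25 = 0.000196875
condition B: 0.1 × 0.7 × 0.55 × 0.35 × 0.1 × 0.2 = 0.0002695
condition C: 0.45 × 0.25 × 0.4 × 0.8 × 0.5 × 0.05 = 0.0009
P(condition C | x) = 0.0009 / 0.001366375 ≈ 0.659

0.659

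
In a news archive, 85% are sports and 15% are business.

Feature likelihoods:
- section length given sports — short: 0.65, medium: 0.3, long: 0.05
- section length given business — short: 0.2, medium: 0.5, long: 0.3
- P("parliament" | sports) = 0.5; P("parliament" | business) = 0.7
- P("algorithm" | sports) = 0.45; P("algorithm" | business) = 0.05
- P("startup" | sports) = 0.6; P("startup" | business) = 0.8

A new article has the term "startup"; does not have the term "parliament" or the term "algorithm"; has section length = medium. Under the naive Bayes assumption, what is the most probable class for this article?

sports: 0.85 × 0.3 × (1−0.5) × (1−0.45) × 0.6 = 0.042075
business: 0.15 × 0.5 × (1−0.7) × (1−0.05) × 0.8 = 0.0171
Highest score → sports.

sports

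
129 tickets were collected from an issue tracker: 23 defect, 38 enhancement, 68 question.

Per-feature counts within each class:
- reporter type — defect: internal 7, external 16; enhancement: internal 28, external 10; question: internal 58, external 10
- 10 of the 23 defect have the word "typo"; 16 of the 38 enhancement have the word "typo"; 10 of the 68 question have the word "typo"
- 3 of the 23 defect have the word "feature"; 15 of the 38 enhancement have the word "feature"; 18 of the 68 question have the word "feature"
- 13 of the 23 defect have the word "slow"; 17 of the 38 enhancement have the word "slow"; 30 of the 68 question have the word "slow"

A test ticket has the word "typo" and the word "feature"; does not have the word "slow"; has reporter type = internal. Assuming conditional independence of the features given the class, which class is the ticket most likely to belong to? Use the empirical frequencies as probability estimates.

enhancement

defect: (23/129) × (7/23) × (10/23) × (3/23) × (10/23) ≈ 0.00133797
enhancement: (38/129) × (28/38) × (16/38) × (15/38) × (21/38) ≈ 0.0199365
question: (68/129) × (58/68) × (10/68) × (18/68) × (38/68) ≈ 0.00978065
Highest score → enhancement.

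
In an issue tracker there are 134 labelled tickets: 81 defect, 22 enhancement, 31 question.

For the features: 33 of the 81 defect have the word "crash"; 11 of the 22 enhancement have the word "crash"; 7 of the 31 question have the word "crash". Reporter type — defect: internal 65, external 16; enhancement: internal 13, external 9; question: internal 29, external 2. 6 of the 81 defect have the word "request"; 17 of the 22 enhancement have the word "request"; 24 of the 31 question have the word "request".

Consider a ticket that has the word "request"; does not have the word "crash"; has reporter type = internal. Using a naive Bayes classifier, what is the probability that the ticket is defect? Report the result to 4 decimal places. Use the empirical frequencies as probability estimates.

defect: (81/134) × (48/81) × (65/81) × (6/81) ≈ 0.0212927
enhancement: (22/134) × (11/22) × (13/22) × (17/22) ≈ 0.037483
question: (31/134) × (24/31) × (29/31) × (24/31) ≈ 0.129716
P(defect | x) = 0.0212927 / 0.1884917 ≈ 0.1130

0.1130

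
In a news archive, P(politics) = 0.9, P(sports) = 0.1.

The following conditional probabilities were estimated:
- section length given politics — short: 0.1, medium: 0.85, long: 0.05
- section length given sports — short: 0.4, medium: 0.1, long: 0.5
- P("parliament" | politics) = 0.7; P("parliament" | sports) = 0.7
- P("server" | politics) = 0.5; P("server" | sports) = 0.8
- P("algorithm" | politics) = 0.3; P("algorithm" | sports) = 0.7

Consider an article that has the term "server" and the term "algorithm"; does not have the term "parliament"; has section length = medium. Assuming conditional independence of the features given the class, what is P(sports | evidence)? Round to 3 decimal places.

0.047

politics: 0.9 × 0.85 × (1−0.7) × 0.5 × 0.3 = 0.034425
sports: 0.1 × 0.1 × (1−0.7) × 0.8 × 0.7 = 0.00168
P(sports | x) = 0.00168 / 0.036105 ≈ 0.047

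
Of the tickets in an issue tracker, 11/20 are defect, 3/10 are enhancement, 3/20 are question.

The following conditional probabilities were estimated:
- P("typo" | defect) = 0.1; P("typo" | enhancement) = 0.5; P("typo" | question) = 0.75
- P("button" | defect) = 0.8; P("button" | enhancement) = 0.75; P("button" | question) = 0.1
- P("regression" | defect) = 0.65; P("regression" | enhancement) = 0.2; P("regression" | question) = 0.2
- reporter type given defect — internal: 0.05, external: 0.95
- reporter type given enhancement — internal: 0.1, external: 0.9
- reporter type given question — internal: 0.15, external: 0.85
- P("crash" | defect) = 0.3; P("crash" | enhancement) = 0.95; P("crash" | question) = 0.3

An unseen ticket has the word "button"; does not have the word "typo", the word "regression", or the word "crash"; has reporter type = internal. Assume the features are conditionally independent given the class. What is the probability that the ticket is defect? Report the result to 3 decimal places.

0.864

defect: 0.55 × (1−0.1) × 0.8 × (1−0.65) × 0.05 × (1−0.3) = 0.004851
enhancement: 0.3 × (1−0.5) × 0.75 × (1−0.2) × 0.1 × (1−0.95) = 0.00045
question: 0.15 × (1−0.75) × 0.1 × (1−0.2) × 0.15 × (1−0.3) = 0.000315
P(defect | x) = 0.004851 / 0.005616 ≈ 0.864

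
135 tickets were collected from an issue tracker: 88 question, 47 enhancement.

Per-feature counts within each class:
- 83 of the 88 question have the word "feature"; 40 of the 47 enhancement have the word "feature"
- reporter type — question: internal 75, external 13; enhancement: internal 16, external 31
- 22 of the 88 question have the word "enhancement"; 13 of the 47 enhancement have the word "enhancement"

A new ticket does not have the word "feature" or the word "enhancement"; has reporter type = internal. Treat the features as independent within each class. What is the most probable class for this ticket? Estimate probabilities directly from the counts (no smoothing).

question

question: (88/135) × (5/88) × (75/88) × (66/88) ≈ 0.0236742
enhancement: (47/135) × (7/47) × (16/47) × (34/47) ≈ 0.0127693
Highest score → question.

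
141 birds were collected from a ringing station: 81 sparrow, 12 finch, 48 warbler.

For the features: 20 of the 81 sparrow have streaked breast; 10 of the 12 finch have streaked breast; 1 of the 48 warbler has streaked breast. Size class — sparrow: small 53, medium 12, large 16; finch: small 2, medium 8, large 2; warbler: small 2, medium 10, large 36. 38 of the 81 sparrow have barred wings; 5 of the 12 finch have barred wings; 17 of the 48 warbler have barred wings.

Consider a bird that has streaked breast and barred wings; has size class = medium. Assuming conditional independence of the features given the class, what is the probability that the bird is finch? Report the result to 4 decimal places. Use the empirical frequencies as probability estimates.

sparrow: (81/141) × (20/81) × (12/81) × (38/81) ≈ 0.00985838
finch: (12/141) × (10/12) × (8/12) × (5/12) ≈ 0.0197006
warbler: (48/141) × (1/48) × (10/48) × (17/48) ≈ 0.000523296
P(finch | x) = 0.0197006 / 0.030082276 ≈ 0.6549

0.6549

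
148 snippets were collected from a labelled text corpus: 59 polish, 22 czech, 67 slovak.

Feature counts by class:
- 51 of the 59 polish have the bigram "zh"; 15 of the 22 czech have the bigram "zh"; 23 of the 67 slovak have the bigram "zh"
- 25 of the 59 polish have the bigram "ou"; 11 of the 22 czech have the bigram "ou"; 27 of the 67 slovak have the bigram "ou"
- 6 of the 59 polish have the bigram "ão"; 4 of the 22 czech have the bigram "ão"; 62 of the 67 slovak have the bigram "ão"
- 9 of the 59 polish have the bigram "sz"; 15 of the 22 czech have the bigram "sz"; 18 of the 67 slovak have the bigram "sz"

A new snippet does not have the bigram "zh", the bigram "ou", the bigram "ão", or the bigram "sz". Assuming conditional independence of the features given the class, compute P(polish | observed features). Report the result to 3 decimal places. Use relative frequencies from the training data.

0.599

polish: (59/148) × (8/59) × (34/59) × (53/59) × (50/59) ≈ 0.0237136
czech: (22/148) × (7/22) × (11/22) × (18/22) × (7/22) ≈ 0.00615647
slovak: (67/148) × (44/67) × (40/67) × (5/67) × (49/67) ≈ 0.00968707
P(polish | x) = 0.0237136 / 0.03955714 ≈ 0.599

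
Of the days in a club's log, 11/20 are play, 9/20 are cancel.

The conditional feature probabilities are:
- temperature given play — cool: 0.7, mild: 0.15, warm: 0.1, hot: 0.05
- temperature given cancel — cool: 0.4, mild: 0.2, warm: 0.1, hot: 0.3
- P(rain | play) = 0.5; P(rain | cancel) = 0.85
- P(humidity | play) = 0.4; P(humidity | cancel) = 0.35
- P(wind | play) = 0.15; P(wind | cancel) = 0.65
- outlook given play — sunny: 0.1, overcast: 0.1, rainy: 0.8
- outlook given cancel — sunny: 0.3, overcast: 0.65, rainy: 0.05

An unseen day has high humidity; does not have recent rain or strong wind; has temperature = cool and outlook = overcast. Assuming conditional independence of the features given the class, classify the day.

play: 0.55 × 0.7 × (1−0.5) × 0.4 × (1−0.15) × 0.1 = 0.006545
cancel: 0.45 × 0.4 × (1−0.85) × 0.35 × (1−0.65) × 0.65 = 0.002149875
Highest score → play.

play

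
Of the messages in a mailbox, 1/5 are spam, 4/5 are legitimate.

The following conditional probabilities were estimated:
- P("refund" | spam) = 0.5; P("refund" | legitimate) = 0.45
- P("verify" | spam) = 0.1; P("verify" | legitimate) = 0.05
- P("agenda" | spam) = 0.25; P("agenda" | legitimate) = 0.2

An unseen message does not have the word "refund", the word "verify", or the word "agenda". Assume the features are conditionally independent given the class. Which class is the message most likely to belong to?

spam: 0.2 × (1−0.5) × (1−0.1) × (1−0.25) = 0.0675
legitimate: 0.8 × (1−0.45) × (1−0.05) × (1−0.2) = 0.3344
Highest score → legitimate.

legitimate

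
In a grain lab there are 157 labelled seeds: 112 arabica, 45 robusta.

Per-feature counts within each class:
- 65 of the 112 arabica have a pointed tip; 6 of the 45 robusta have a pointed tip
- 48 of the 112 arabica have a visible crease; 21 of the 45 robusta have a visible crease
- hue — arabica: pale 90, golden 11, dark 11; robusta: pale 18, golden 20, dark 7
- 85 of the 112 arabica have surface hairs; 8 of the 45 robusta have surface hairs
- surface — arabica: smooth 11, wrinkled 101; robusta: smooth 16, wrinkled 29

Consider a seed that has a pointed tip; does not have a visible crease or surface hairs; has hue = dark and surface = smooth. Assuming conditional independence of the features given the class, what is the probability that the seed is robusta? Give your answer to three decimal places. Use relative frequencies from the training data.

arabica: (112/157) × (65/112) × (64/112) × (11/112) × (27/112) × (11/112) ≈ 0.000550137
robusta: (45/157) × (6/45) × (24/45) × (7/45) × (37/45) × (16/45) ≈ 0.000926899
P(robusta | x) = 0.000926899 / 0.001477036 ≈ 0.628

0.628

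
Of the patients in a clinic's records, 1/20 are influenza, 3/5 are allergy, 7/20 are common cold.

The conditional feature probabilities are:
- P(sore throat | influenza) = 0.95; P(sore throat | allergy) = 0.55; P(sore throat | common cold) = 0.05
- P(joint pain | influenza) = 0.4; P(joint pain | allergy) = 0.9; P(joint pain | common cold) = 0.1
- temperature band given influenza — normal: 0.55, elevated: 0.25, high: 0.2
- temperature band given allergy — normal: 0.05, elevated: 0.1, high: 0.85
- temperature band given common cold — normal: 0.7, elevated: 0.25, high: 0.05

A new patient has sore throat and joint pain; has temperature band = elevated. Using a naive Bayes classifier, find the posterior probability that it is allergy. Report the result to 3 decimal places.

0.851

influenza: 0.05 × 0.95 × 0.4 × 0.25 = 0.00475
allergy: 0.6 × 0.55 × 0.9 × 0.1 = 0.0297
common cold: 0.35 × 0.05 × 0.1 × 0.25 = 0.0004375
P(allergy | x) = 0.0297 / 0.0348875 ≈ 0.851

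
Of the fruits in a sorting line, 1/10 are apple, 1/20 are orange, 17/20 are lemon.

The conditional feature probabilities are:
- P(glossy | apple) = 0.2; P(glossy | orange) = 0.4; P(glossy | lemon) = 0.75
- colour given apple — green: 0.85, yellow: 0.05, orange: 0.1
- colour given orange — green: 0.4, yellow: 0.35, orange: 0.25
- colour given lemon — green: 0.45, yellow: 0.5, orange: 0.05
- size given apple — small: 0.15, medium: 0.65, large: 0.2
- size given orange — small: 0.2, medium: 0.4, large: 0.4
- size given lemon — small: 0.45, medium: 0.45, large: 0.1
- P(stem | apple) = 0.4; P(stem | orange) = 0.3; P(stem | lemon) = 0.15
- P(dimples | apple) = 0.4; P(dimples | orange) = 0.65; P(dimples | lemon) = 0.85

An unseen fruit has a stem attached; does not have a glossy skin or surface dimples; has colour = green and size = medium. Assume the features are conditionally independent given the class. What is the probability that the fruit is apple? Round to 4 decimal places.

0.8781

apple: 0.1 × (1−0.2) × 0.85 × 0.65 × 0.4 × (1−0.4) = 0.010608
orange: 0.05 × (1−0.4) × 0.4 × 0.4 × 0.3 × (1−0.65) = 0.000504
lemon: 0.85 × (1−0.75) × 0.45 × 0.45 × 0.15 × (1−0.85) = 0.000968203125
P(apple | x) = 0.010608 / 0.012080203125 ≈ 0.8781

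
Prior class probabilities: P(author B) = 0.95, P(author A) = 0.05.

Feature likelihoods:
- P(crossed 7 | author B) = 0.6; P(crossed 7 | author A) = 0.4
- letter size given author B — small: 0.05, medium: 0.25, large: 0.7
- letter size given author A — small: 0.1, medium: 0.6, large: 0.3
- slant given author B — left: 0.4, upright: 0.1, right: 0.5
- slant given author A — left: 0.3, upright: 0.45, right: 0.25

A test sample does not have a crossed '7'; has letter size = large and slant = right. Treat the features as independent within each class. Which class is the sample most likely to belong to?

author B

author B: 0.95 × (1−0.6) × 0.7 × 0.5 = 0.133
author A: 0.05 × (1−0.4) × 0.3 × 0.25 = 0.00225
Highest score → author B.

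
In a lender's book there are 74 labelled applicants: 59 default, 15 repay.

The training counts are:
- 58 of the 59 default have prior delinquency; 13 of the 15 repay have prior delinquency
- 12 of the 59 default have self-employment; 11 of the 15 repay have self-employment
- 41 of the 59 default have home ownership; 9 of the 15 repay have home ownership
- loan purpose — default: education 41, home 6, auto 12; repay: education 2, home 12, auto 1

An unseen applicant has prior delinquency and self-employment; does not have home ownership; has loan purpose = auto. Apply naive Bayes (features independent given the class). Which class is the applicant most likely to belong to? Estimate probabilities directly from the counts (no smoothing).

default

default: (59/74) × (58/59) × (12/59) × (18/59) × (12/59) ≈ 0.0098918
repay: (15/74) × (13/15) × (11/15) × (6/15) × (1/15) ≈ 0.00343544
Highest score → default.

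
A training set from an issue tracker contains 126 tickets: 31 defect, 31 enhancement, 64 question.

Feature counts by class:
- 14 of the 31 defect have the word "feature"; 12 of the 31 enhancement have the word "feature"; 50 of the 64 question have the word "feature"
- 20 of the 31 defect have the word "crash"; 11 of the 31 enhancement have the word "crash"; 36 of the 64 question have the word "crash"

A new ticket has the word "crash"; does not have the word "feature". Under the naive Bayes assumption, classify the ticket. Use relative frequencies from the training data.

defect: (31/126) × (17/31) × (20/31) ≈ 0.0870456
enhancement: (31/126) × (19/31) × (11/31) ≈ 0.0535074
question: (64/126) × (14/64) × (36/64) = 0.0625
Highest score → defect.

defect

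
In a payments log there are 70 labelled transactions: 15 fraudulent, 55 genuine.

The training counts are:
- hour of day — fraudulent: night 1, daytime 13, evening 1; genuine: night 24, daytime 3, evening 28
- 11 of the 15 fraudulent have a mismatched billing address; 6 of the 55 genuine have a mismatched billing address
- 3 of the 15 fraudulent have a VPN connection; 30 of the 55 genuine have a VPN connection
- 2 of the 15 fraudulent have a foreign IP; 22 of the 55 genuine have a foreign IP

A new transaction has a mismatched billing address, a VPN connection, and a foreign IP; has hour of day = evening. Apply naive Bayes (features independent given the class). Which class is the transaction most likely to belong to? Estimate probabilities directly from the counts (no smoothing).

fraudulent: (15/70) × (1/15) × (11/15) × (3/15) × (2/15) ≈ 0.000279365
genuine: (55/70) × (28/55) × (6/55) × (30/55) × (22/55) ≈ 0.00952066
Highest score → genuine.

genuine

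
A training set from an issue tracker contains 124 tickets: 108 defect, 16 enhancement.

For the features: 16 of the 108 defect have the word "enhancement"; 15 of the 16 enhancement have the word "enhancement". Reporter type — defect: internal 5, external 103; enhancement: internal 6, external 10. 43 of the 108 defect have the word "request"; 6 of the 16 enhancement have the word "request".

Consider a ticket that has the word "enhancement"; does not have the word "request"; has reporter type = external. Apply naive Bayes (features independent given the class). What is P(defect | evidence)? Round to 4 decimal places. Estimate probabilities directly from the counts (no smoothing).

defect: (108/124) × (16/108) × (103/108) × (65/108) ≈ 0.074063
enhancement: (16/124) × (15/16) × (10/16) × (10/16) ≈ 0.047253
P(defect | x) = 0.074063 / 0.121316 ≈ 0.6105

0.6105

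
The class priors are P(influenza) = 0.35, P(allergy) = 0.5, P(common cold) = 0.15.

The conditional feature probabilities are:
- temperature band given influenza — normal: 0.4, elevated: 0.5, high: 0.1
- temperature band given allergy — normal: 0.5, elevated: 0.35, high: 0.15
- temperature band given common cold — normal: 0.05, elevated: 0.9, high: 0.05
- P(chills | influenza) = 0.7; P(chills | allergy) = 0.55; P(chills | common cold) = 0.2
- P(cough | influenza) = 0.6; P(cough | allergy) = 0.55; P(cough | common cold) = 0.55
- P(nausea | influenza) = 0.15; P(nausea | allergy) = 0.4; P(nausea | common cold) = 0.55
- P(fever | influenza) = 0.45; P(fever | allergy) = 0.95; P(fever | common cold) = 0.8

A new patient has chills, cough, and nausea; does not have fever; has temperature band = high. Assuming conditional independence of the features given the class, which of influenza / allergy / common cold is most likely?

influenza

influenza: 0.35 × 0.1 × 0.7 × 0.6 × 0.15 × (1−0.45) = 0.00121275
allergy: 0.5 × 0.15 × 0.55 × 0.55 × 0.4 × (1−0.95) = 0.00045375
common cold: 0.15 × 0.05 × 0.2 × 0.55 × 0.55 × (1−0.8) = 0.00009075
Highest score → influenza.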